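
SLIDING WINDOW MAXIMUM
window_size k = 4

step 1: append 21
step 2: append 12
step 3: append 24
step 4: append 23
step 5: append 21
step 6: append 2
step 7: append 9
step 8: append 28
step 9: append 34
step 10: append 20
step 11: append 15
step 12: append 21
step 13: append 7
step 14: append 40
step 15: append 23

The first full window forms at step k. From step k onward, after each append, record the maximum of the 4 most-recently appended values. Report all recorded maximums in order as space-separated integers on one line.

step 1: append 21 -> window=[21] (not full yet)
step 2: append 12 -> window=[21, 12] (not full yet)
step 3: append 24 -> window=[21, 12, 24] (not full yet)
step 4: append 23 -> window=[21, 12, 24, 23] -> max=24
step 5: append 21 -> window=[12, 24, 23, 21] -> max=24
step 6: append 2 -> window=[24, 23, 21, 2] -> max=24
step 7: append 9 -> window=[23, 21, 2, 9] -> max=23
step 8: append 28 -> window=[21, 2, 9, 28] -> max=28
step 9: append 34 -> window=[2, 9, 28, 34] -> max=34
step 10: append 20 -> window=[9, 28, 34, 20] -> max=34
step 11: append 15 -> window=[28, 34, 20, 15] -> max=34
step 12: append 21 -> window=[34, 20, 15, 21] -> max=34
step 13: append 7 -> window=[20, 15, 21, 7] -> max=21
step 14: append 40 -> window=[15, 21, 7, 40] -> max=40
step 15: append 23 -> window=[21, 7, 40, 23] -> max=40

Answer: 24 24 24 23 28 34 34 34 34 21 40 40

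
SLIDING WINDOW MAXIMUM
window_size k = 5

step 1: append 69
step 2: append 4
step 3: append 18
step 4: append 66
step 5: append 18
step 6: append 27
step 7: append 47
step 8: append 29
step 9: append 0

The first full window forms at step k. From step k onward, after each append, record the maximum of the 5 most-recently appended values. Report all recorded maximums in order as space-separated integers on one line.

Answer: 69 66 66 66 47

Derivation:
step 1: append 69 -> window=[69] (not full yet)
step 2: append 4 -> window=[69, 4] (not full yet)
step 3: append 18 -> window=[69, 4, 18] (not full yet)
step 4: append 66 -> window=[69, 4, 18, 66] (not full yet)
step 5: append 18 -> window=[69, 4, 18, 66, 18] -> max=69
step 6: append 27 -> window=[4, 18, 66, 18, 27] -> max=66
step 7: append 47 -> window=[18, 66, 18, 27, 47] -> max=66
step 8: append 29 -> window=[66, 18, 27, 47, 29] -> max=66
step 9: append 0 -> window=[18, 27, 47, 29, 0] -> max=47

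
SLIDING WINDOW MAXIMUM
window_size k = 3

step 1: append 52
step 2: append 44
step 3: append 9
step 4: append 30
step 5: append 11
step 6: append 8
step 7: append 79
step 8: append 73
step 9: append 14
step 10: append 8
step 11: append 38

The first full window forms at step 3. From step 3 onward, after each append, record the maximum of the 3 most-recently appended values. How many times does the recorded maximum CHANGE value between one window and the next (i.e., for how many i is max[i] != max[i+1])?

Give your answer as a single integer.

step 1: append 52 -> window=[52] (not full yet)
step 2: append 44 -> window=[52, 44] (not full yet)
step 3: append 9 -> window=[52, 44, 9] -> max=52
step 4: append 30 -> window=[44, 9, 30] -> max=44
step 5: append 11 -> window=[9, 30, 11] -> max=30
step 6: append 8 -> window=[30, 11, 8] -> max=30
step 7: append 79 -> window=[11, 8, 79] -> max=79
step 8: append 73 -> window=[8, 79, 73] -> max=79
step 9: append 14 -> window=[79, 73, 14] -> max=79
step 10: append 8 -> window=[73, 14, 8] -> max=73
step 11: append 38 -> window=[14, 8, 38] -> max=38
Recorded maximums: 52 44 30 30 79 79 79 73 38
Changes between consecutive maximums: 5

Answer: 5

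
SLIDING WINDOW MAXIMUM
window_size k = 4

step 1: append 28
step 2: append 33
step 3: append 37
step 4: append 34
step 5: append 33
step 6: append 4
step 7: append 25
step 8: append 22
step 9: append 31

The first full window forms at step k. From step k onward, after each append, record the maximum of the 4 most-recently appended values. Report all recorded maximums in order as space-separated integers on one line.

step 1: append 28 -> window=[28] (not full yet)
step 2: append 33 -> window=[28, 33] (not full yet)
step 3: append 37 -> window=[28, 33, 37] (not full yet)
step 4: append 34 -> window=[28, 33, 37, 34] -> max=37
step 5: append 33 -> window=[33, 37, 34, 33] -> max=37
step 6: append 4 -> window=[37, 34, 33, 4] -> max=37
step 7: append 25 -> window=[34, 33, 4, 25] -> max=34
step 8: append 22 -> window=[33, 4, 25, 22] -> max=33
step 9: append 31 -> window=[4, 25, 22, 31] -> max=31

Answer: 37 37 37 34 33 31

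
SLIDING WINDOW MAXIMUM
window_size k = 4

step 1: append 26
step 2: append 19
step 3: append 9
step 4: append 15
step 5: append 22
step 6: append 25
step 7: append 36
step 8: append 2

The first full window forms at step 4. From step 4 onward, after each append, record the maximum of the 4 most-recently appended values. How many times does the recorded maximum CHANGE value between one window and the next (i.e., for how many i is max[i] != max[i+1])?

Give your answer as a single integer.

step 1: append 26 -> window=[26] (not full yet)
step 2: append 19 -> window=[26, 19] (not full yet)
step 3: append 9 -> window=[26, 19, 9] (not full yet)
step 4: append 15 -> window=[26, 19, 9, 15] -> max=26
step 5: append 22 -> window=[19, 9, 15, 22] -> max=22
step 6: append 25 -> window=[9, 15, 22, 25] -> max=25
step 7: append 36 -> window=[15, 22, 25, 36] -> max=36
step 8: append 2 -> window=[22, 25, 36, 2] -> max=36
Recorded maximums: 26 22 25 36 36
Changes between consecutive maximums: 3

Answer: 3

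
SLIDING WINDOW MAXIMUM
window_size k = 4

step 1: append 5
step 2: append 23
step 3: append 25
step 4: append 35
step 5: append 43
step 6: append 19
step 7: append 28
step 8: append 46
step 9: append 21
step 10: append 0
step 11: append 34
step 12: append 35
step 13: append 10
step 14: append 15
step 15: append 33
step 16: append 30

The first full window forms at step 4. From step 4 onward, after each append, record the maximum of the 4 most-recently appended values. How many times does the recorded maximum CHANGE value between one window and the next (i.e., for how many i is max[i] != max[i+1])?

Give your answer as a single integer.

step 1: append 5 -> window=[5] (not full yet)
step 2: append 23 -> window=[5, 23] (not full yet)
step 3: append 25 -> window=[5, 23, 25] (not full yet)
step 4: append 35 -> window=[5, 23, 25, 35] -> max=35
step 5: append 43 -> window=[23, 25, 35, 43] -> max=43
step 6: append 19 -> window=[25, 35, 43, 19] -> max=43
step 7: append 28 -> window=[35, 43, 19, 28] -> max=43
step 8: append 46 -> window=[43, 19, 28, 46] -> max=46
step 9: append 21 -> window=[19, 28, 46, 21] -> max=46
step 10: append 0 -> window=[28, 46, 21, 0] -> max=46
step 11: append 34 -> window=[46, 21, 0, 34] -> max=46
step 12: append 35 -> window=[21, 0, 34, 35] -> max=35
step 13: append 10 -> window=[0, 34, 35, 10] -> max=35
step 14: append 15 -> window=[34, 35, 10, 15] -> max=35
step 15: append 33 -> window=[35, 10, 15, 33] -> max=35
step 16: append 30 -> window=[10, 15, 33, 30] -> max=33
Recorded maximums: 35 43 43 43 46 46 46 46 35 35 35 35 33
Changes between consecutive maximums: 4

Answer: 4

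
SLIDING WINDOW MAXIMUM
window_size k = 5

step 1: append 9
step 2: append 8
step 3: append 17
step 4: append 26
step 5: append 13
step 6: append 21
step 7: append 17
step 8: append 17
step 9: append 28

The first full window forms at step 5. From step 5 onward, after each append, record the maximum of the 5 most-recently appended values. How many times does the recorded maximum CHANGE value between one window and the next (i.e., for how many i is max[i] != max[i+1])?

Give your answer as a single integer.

step 1: append 9 -> window=[9] (not full yet)
step 2: append 8 -> window=[9, 8] (not full yet)
step 3: append 17 -> window=[9, 8, 17] (not full yet)
step 4: append 26 -> window=[9, 8, 17, 26] (not full yet)
step 5: append 13 -> window=[9, 8, 17, 26, 13] -> max=26
step 6: append 21 -> window=[8, 17, 26, 13, 21] -> max=26
step 7: append 17 -> window=[17, 26, 13, 21, 17] -> max=26
step 8: append 17 -> window=[26, 13, 21, 17, 17] -> max=26
step 9: append 28 -> window=[13, 21, 17, 17, 28] -> max=28
Recorded maximums: 26 26 26 26 28
Changes between consecutive maximums: 1

Answer: 1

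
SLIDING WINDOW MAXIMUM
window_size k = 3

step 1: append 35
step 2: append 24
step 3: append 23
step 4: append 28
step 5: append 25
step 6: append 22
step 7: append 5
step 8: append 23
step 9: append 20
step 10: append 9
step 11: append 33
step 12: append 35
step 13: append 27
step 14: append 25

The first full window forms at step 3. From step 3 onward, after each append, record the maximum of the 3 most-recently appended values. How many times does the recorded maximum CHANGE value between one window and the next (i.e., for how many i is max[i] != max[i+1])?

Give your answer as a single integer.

step 1: append 35 -> window=[35] (not full yet)
step 2: append 24 -> window=[35, 24] (not full yet)
step 3: append 23 -> window=[35, 24, 23] -> max=35
step 4: append 28 -> window=[24, 23, 28] -> max=28
step 5: append 25 -> window=[23, 28, 25] -> max=28
step 6: append 22 -> window=[28, 25, 22] -> max=28
step 7: append 5 -> window=[25, 22, 5] -> max=25
step 8: append 23 -> window=[22, 5, 23] -> max=23
step 9: append 20 -> window=[5, 23, 20] -> max=23
step 10: append 9 -> window=[23, 20, 9] -> max=23
step 11: append 33 -> window=[20, 9, 33] -> max=33
step 12: append 35 -> window=[9, 33, 35] -> max=35
step 13: append 27 -> window=[33, 35, 27] -> max=35
step 14: append 25 -> window=[35, 27, 25] -> max=35
Recorded maximums: 35 28 28 28 25 23 23 23 33 35 35 35
Changes between consecutive maximums: 5

Answer: 5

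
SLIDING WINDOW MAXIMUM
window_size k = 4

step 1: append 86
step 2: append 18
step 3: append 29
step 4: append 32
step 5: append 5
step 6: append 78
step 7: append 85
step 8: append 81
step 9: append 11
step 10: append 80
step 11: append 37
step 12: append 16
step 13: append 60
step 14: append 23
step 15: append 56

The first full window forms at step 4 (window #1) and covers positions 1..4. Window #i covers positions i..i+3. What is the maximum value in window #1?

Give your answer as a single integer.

Answer: 86

Derivation:
step 1: append 86 -> window=[86] (not full yet)
step 2: append 18 -> window=[86, 18] (not full yet)
step 3: append 29 -> window=[86, 18, 29] (not full yet)
step 4: append 32 -> window=[86, 18, 29, 32] -> max=86
Window #1 max = 86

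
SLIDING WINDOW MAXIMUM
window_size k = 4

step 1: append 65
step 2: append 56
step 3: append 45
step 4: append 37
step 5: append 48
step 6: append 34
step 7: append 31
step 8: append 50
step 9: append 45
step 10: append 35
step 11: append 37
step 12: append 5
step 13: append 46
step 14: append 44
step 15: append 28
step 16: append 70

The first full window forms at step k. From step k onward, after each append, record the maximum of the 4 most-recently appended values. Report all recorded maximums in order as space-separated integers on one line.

Answer: 65 56 48 48 50 50 50 50 45 46 46 46 70

Derivation:
step 1: append 65 -> window=[65] (not full yet)
step 2: append 56 -> window=[65, 56] (not full yet)
step 3: append 45 -> window=[65, 56, 45] (not full yet)
step 4: append 37 -> window=[65, 56, 45, 37] -> max=65
step 5: append 48 -> window=[56, 45, 37, 48] -> max=56
step 6: append 34 -> window=[45, 37, 48, 34] -> max=48
step 7: append 31 -> window=[37, 48, 34, 31] -> max=48
step 8: append 50 -> window=[48, 34, 31, 50] -> max=50
step 9: append 45 -> window=[34, 31, 50, 45] -> max=50
step 10: append 35 -> window=[31, 50, 45, 35] -> max=50
step 11: append 37 -> window=[50, 45, 35, 37] -> max=50
step 12: append 5 -> window=[45, 35, 37, 5] -> max=45
step 13: append 46 -> window=[35, 37, 5, 46] -> max=46
step 14: append 44 -> window=[37, 5, 46, 44] -> max=46
step 15: append 28 -> window=[5, 46, 44, 28] -> max=46
step 16: append 70 -> window=[46, 44, 28, 70] -> max=70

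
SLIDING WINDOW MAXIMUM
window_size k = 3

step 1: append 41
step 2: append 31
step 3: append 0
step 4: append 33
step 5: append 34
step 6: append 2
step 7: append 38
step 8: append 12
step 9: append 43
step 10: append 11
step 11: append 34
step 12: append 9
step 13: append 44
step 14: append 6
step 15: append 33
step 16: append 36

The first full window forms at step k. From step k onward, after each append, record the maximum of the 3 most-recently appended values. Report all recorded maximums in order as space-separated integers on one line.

step 1: append 41 -> window=[41] (not full yet)
step 2: append 31 -> window=[41, 31] (not full yet)
step 3: append 0 -> window=[41, 31, 0] -> max=41
step 4: append 33 -> window=[31, 0, 33] -> max=33
step 5: append 34 -> window=[0, 33, 34] -> max=34
step 6: append 2 -> window=[33, 34, 2] -> max=34
step 7: append 38 -> window=[34, 2, 38] -> max=38
step 8: append 12 -> window=[2, 38, 12] -> max=38
step 9: append 43 -> window=[38, 12, 43] -> max=43
step 10: append 11 -> window=[12, 43, 11] -> max=43
step 11: append 34 -> window=[43, 11, 34] -> max=43
step 12: append 9 -> window=[11, 34, 9] -> max=34
step 13: append 44 -> window=[34, 9, 44] -> max=44
step 14: append 6 -> window=[9, 44, 6] -> max=44
step 15: append 33 -> window=[44, 6, 33] -> max=44
step 16: append 36 -> window=[6, 33, 36] -> max=36

Answer: 41 33 34 34 38 38 43 43 43 34 44 44 44 36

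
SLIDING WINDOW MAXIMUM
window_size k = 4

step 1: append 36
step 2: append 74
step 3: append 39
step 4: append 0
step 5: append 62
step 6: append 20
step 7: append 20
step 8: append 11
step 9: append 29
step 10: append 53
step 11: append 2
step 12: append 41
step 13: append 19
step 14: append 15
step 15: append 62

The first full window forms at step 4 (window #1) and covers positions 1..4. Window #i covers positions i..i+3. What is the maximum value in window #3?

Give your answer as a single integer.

Answer: 62

Derivation:
step 1: append 36 -> window=[36] (not full yet)
step 2: append 74 -> window=[36, 74] (not full yet)
step 3: append 39 -> window=[36, 74, 39] (not full yet)
step 4: append 0 -> window=[36, 74, 39, 0] -> max=74
step 5: append 62 -> window=[74, 39, 0, 62] -> max=74
step 6: append 20 -> window=[39, 0, 62, 20] -> max=62
Window #3 max = 62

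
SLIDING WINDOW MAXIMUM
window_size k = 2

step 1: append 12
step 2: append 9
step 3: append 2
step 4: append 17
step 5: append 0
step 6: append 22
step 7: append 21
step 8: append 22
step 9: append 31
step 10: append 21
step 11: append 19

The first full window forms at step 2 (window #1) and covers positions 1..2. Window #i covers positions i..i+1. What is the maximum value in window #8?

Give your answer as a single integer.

step 1: append 12 -> window=[12] (not full yet)
step 2: append 9 -> window=[12, 9] -> max=12
step 3: append 2 -> window=[9, 2] -> max=9
step 4: append 17 -> window=[2, 17] -> max=17
step 5: append 0 -> window=[17, 0] -> max=17
step 6: append 22 -> window=[0, 22] -> max=22
step 7: append 21 -> window=[22, 21] -> max=22
step 8: append 22 -> window=[21, 22] -> max=22
step 9: append 31 -> window=[22, 31] -> max=31
Window #8 max = 31

Answer: 31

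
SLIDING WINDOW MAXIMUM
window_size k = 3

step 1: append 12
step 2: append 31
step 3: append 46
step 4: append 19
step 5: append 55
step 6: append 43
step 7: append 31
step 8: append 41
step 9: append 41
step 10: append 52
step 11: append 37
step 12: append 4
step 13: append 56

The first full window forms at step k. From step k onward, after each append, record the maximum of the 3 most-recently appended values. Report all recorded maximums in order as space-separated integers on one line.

Answer: 46 46 55 55 55 43 41 52 52 52 56

Derivation:
step 1: append 12 -> window=[12] (not full yet)
step 2: append 31 -> window=[12, 31] (not full yet)
step 3: append 46 -> window=[12, 31, 46] -> max=46
step 4: append 19 -> window=[31, 46, 19] -> max=46
step 5: append 55 -> window=[46, 19, 55] -> max=55
step 6: append 43 -> window=[19, 55, 43] -> max=55
step 7: append 31 -> window=[55, 43, 31] -> max=55
step 8: append 41 -> window=[43, 31, 41] -> max=43
step 9: append 41 -> window=[31, 41, 41] -> max=41
step 10: append 52 -> window=[41, 41, 52] -> max=52
step 11: append 37 -> window=[41, 52, 37] -> max=52
step 12: append 4 -> window=[52, 37, 4] -> max=52
step 13: append 56 -> window=[37, 4, 56] -> max=56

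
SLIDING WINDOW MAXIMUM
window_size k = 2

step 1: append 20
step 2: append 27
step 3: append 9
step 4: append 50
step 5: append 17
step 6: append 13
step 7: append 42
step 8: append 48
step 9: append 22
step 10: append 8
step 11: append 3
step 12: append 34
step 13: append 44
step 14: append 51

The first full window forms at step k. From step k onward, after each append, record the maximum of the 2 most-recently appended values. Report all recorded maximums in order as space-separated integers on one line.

step 1: append 20 -> window=[20] (not full yet)
step 2: append 27 -> window=[20, 27] -> max=27
step 3: append 9 -> window=[27, 9] -> max=27
step 4: append 50 -> window=[9, 50] -> max=50
step 5: append 17 -> window=[50, 17] -> max=50
step 6: append 13 -> window=[17, 13] -> max=17
step 7: append 42 -> window=[13, 42] -> max=42
step 8: append 48 -> window=[42, 48] -> max=48
step 9: append 22 -> window=[48, 22] -> max=48
step 10: append 8 -> window=[22, 8] -> max=22
step 11: append 3 -> window=[8, 3] -> max=8
step 12: append 34 -> window=[3, 34] -> max=34
step 13: append 44 -> window=[34, 44] -> max=44
step 14: append 51 -> window=[44, 51] -> max=51

Answer: 27 27 50 50 17 42 48 48 22 8 34 44 51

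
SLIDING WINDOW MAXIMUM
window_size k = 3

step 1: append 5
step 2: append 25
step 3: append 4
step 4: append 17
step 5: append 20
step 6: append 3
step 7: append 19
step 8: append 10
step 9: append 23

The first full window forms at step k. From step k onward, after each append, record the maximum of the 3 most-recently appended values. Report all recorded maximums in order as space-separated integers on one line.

Answer: 25 25 20 20 20 19 23

Derivation:
step 1: append 5 -> window=[5] (not full yet)
step 2: append 25 -> window=[5, 25] (not full yet)
step 3: append 4 -> window=[5, 25, 4] -> max=25
step 4: append 17 -> window=[25, 4, 17] -> max=25
step 5: append 20 -> window=[4, 17, 20] -> max=20
step 6: append 3 -> window=[17, 20, 3] -> max=20
step 7: append 19 -> window=[20, 3, 19] -> max=20
step 8: append 10 -> window=[3, 19, 10] -> max=19
step 9: append 23 -> window=[19, 10, 23] -> max=23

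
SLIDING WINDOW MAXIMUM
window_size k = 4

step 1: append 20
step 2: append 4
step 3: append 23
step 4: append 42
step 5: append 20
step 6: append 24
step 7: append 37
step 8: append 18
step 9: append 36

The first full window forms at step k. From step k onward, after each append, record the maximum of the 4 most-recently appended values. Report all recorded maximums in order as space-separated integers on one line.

Answer: 42 42 42 42 37 37

Derivation:
step 1: append 20 -> window=[20] (not full yet)
step 2: append 4 -> window=[20, 4] (not full yet)
step 3: append 23 -> window=[20, 4, 23] (not full yet)
step 4: append 42 -> window=[20, 4, 23, 42] -> max=42
step 5: append 20 -> window=[4, 23, 42, 20] -> max=42
step 6: append 24 -> window=[23, 42, 20, 24] -> max=42
step 7: append 37 -> window=[42, 20, 24, 37] -> max=42
step 8: append 18 -> window=[20, 24, 37, 18] -> max=37
step 9: append 36 -> window=[24, 37, 18, 36] -> max=37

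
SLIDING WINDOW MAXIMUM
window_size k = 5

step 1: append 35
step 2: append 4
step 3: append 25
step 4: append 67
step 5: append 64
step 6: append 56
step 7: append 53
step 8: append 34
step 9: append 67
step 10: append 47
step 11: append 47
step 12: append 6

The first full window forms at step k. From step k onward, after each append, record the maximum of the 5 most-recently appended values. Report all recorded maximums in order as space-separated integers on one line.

Answer: 67 67 67 67 67 67 67 67

Derivation:
step 1: append 35 -> window=[35] (not full yet)
step 2: append 4 -> window=[35, 4] (not full yet)
step 3: append 25 -> window=[35, 4, 25] (not full yet)
step 4: append 67 -> window=[35, 4, 25, 67] (not full yet)
step 5: append 64 -> window=[35, 4, 25, 67, 64] -> max=67
step 6: append 56 -> window=[4, 25, 67, 64, 56] -> max=67
step 7: append 53 -> window=[25, 67, 64, 56, 53] -> max=67
step 8: append 34 -> window=[67, 64, 56, 53, 34] -> max=67
step 9: append 67 -> window=[64, 56, 53, 34, 67] -> max=67
step 10: append 47 -> window=[56, 53, 34, 67, 47] -> max=67
step 11: append 47 -> window=[53, 34, 67, 47, 47] -> max=67
step 12: append 6 -> window=[34, 67, 47, 47, 6] -> max=67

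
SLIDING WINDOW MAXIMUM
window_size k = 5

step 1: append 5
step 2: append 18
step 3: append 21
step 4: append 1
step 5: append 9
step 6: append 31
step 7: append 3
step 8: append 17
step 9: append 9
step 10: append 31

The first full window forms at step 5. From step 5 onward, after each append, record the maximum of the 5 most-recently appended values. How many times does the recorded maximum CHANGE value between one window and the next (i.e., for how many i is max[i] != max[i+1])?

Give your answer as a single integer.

step 1: append 5 -> window=[5] (not full yet)
step 2: append 18 -> window=[5, 18] (not full yet)
step 3: append 21 -> window=[5, 18, 21] (not full yet)
step 4: append 1 -> window=[5, 18, 21, 1] (not full yet)
step 5: append 9 -> window=[5, 18, 21, 1, 9] -> max=21
step 6: append 31 -> window=[18, 21, 1, 9, 31] -> max=31
step 7: append 3 -> window=[21, 1, 9, 31, 3] -> max=31
step 8: append 17 -> window=[1, 9, 31, 3, 17] -> max=31
step 9: append 9 -> window=[9, 31, 3, 17, 9] -> max=31
step 10: append 31 -> window=[31, 3, 17, 9, 31] -> max=31
Recorded maximums: 21 31 31 31 31 31
Changes between consecutive maximums: 1

Answer: 1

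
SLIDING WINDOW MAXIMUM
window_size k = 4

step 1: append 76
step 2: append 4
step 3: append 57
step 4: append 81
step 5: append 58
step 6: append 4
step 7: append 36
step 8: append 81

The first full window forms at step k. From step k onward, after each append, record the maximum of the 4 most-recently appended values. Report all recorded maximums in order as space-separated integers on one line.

step 1: append 76 -> window=[76] (not full yet)
step 2: append 4 -> window=[76, 4] (not full yet)
step 3: append 57 -> window=[76, 4, 57] (not full yet)
step 4: append 81 -> window=[76, 4, 57, 81] -> max=81
step 5: append 58 -> window=[4, 57, 81, 58] -> max=81
step 6: append 4 -> window=[57, 81, 58, 4] -> max=81
step 7: append 36 -> window=[81, 58, 4, 36] -> max=81
step 8: append 81 -> window=[58, 4, 36, 81] -> max=81

Answer: 81 81 81 81 81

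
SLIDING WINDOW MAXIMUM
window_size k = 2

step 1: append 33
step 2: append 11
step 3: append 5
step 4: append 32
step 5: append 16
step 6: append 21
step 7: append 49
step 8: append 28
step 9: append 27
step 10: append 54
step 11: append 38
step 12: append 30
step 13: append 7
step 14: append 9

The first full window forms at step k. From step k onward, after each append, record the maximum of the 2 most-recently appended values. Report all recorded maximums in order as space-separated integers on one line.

step 1: append 33 -> window=[33] (not full yet)
step 2: append 11 -> window=[33, 11] -> max=33
step 3: append 5 -> window=[11, 5] -> max=11
step 4: append 32 -> window=[5, 32] -> max=32
step 5: append 16 -> window=[32, 16] -> max=32
step 6: append 21 -> window=[16, 21] -> max=21
step 7: append 49 -> window=[21, 49] -> max=49
step 8: append 28 -> window=[49, 28] -> max=49
step 9: append 27 -> window=[28, 27] -> max=28
step 10: append 54 -> window=[27, 54] -> max=54
step 11: append 38 -> window=[54, 38] -> max=54
step 12: append 30 -> window=[38, 30] -> max=38
step 13: append 7 -> window=[30, 7] -> max=30
step 14: append 9 -> window=[7, 9] -> max=9

Answer: 33 11 32 32 21 49 49 28 54 54 38 30 9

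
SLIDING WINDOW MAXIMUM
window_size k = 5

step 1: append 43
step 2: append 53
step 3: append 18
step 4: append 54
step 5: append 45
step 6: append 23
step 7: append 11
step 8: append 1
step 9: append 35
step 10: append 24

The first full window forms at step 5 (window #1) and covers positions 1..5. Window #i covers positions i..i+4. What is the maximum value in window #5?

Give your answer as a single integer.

Answer: 45

Derivation:
step 1: append 43 -> window=[43] (not full yet)
step 2: append 53 -> window=[43, 53] (not full yet)
step 3: append 18 -> window=[43, 53, 18] (not full yet)
step 4: append 54 -> window=[43, 53, 18, 54] (not full yet)
step 5: append 45 -> window=[43, 53, 18, 54, 45] -> max=54
step 6: append 23 -> window=[53, 18, 54, 45, 23] -> max=54
step 7: append 11 -> window=[18, 54, 45, 23, 11] -> max=54
step 8: append 1 -> window=[54, 45, 23, 11, 1] -> max=54
step 9: append 35 -> window=[45, 23, 11, 1, 35] -> max=45
Window #5 max = 45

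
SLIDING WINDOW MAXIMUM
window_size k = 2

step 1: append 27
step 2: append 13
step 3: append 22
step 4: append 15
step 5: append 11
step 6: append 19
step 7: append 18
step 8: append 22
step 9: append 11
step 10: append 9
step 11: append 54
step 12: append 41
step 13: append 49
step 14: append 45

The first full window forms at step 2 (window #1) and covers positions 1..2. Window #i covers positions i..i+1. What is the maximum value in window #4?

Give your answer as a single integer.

step 1: append 27 -> window=[27] (not full yet)
step 2: append 13 -> window=[27, 13] -> max=27
step 3: append 22 -> window=[13, 22] -> max=22
step 4: append 15 -> window=[22, 15] -> max=22
step 5: append 11 -> window=[15, 11] -> max=15
Window #4 max = 15

Answer: 15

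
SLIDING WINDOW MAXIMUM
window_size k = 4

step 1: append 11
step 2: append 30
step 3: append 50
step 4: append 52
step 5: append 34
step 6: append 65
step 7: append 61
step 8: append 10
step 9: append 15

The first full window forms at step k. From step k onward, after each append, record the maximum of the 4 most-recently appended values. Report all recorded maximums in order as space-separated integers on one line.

step 1: append 11 -> window=[11] (not full yet)
step 2: append 30 -> window=[11, 30] (not full yet)
step 3: append 50 -> window=[11, 30, 50] (not full yet)
step 4: append 52 -> window=[11, 30, 50, 52] -> max=52
step 5: append 34 -> window=[30, 50, 52, 34] -> max=52
step 6: append 65 -> window=[50, 52, 34, 65] -> max=65
step 7: append 61 -> window=[52, 34, 65, 61] -> max=65
step 8: append 10 -> window=[34, 65, 61, 10] -> max=65
step 9: append 15 -> window=[65, 61, 10, 15] -> max=65

Answer: 52 52 65 65 65 65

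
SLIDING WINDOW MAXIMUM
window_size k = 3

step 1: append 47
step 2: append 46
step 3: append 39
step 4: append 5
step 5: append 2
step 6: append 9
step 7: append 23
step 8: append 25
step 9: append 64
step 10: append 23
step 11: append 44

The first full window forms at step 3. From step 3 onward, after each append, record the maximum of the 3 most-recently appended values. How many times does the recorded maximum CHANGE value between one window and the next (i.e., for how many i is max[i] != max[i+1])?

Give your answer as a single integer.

step 1: append 47 -> window=[47] (not full yet)
step 2: append 46 -> window=[47, 46] (not full yet)
step 3: append 39 -> window=[47, 46, 39] -> max=47
step 4: append 5 -> window=[46, 39, 5] -> max=46
step 5: append 2 -> window=[39, 5, 2] -> max=39
step 6: append 9 -> window=[5, 2, 9] -> max=9
step 7: append 23 -> window=[2, 9, 23] -> max=23
step 8: append 25 -> window=[9, 23, 25] -> max=25
step 9: append 64 -> window=[23, 25, 64] -> max=64
step 10: append 23 -> window=[25, 64, 23] -> max=64
step 11: append 44 -> window=[64, 23, 44] -> max=64
Recorded maximums: 47 46 39 9 23 25 64 64 64
Changes between consecutive maximums: 6

Answer: 6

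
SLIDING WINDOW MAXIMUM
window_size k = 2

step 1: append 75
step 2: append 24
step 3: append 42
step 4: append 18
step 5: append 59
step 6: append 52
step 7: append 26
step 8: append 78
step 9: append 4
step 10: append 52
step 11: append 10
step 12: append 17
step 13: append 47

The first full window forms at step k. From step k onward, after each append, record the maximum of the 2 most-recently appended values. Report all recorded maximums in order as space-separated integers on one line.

Answer: 75 42 42 59 59 52 78 78 52 52 17 47

Derivation:
step 1: append 75 -> window=[75] (not full yet)
step 2: append 24 -> window=[75, 24] -> max=75
step 3: append 42 -> window=[24, 42] -> max=42
step 4: append 18 -> window=[42, 18] -> max=42
step 5: append 59 -> window=[18, 59] -> max=59
step 6: append 52 -> window=[59, 52] -> max=59
step 7: append 26 -> window=[52, 26] -> max=52
step 8: append 78 -> window=[26, 78] -> max=78
step 9: append 4 -> window=[78, 4] -> max=78
step 10: append 52 -> window=[4, 52] -> max=52
step 11: append 10 -> window=[52, 10] -> max=52
step 12: append 17 -> window=[10, 17] -> max=17
step 13: append 47 -> window=[17, 47] -> max=47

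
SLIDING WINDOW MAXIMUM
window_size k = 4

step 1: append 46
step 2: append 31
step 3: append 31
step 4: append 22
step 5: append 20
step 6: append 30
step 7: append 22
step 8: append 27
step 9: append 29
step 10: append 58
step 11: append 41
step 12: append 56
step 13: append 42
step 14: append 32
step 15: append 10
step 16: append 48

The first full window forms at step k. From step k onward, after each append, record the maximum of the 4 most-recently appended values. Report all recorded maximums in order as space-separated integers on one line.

Answer: 46 31 31 30 30 30 58 58 58 58 56 56 48

Derivation:
step 1: append 46 -> window=[46] (not full yet)
step 2: append 31 -> window=[46, 31] (not full yet)
step 3: append 31 -> window=[46, 31, 31] (not full yet)
step 4: append 22 -> window=[46, 31, 31, 22] -> max=46
step 5: append 20 -> window=[31, 31, 22, 20] -> max=31
step 6: append 30 -> window=[31, 22, 20, 30] -> max=31
step 7: append 22 -> window=[22, 20, 30, 22] -> max=30
step 8: append 27 -> window=[20, 30, 22, 27] -> max=30
step 9: append 29 -> window=[30, 22, 27, 29] -> max=30
step 10: append 58 -> window=[22, 27, 29, 58] -> max=58
step 11: append 41 -> window=[27, 29, 58, 41] -> max=58
step 12: append 56 -> window=[29, 58, 41, 56] -> max=58
step 13: append 42 -> window=[58, 41, 56, 42] -> max=58
step 14: append 32 -> window=[41, 56, 42, 32] -> max=56
step 15: append 10 -> window=[56, 42, 32, 10] -> max=56
step 16: append 48 -> window=[42, 32, 10, 48] -> max=48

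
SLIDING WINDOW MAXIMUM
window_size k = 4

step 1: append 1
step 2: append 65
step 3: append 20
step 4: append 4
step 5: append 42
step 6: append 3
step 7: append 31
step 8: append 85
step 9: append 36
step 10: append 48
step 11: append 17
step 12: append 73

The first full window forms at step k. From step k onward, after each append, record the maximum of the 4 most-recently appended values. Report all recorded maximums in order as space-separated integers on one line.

step 1: append 1 -> window=[1] (not full yet)
step 2: append 65 -> window=[1, 65] (not full yet)
step 3: append 20 -> window=[1, 65, 20] (not full yet)
step 4: append 4 -> window=[1, 65, 20, 4] -> max=65
step 5: append 42 -> window=[65, 20, 4, 42] -> max=65
step 6: append 3 -> window=[20, 4, 42, 3] -> max=42
step 7: append 31 -> window=[4, 42, 3, 31] -> max=42
step 8: append 85 -> window=[42, 3, 31, 85] -> max=85
step 9: append 36 -> window=[3, 31, 85, 36] -> max=85
step 10: append 48 -> window=[31, 85, 36, 48] -> max=85
step 11: append 17 -> window=[85, 36, 48, 17] -> max=85
step 12: append 73 -> window=[36, 48, 17, 73] -> max=73

Answer: 65 65 42 42 85 85 85 85 73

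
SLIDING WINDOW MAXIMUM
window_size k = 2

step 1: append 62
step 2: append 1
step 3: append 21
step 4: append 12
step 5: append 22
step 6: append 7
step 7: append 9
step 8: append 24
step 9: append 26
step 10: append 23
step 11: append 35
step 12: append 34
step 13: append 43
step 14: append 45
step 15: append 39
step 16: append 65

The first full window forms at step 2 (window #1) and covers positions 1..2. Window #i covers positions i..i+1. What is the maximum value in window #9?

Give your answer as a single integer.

Answer: 26

Derivation:
step 1: append 62 -> window=[62] (not full yet)
step 2: append 1 -> window=[62, 1] -> max=62
step 3: append 21 -> window=[1, 21] -> max=21
step 4: append 12 -> window=[21, 12] -> max=21
step 5: append 22 -> window=[12, 22] -> max=22
step 6: append 7 -> window=[22, 7] -> max=22
step 7: append 9 -> window=[7, 9] -> max=9
step 8: append 24 -> window=[9, 24] -> max=24
step 9: append 26 -> window=[24, 26] -> max=26
step 10: append 23 -> window=[26, 23] -> max=26
Window #9 max = 26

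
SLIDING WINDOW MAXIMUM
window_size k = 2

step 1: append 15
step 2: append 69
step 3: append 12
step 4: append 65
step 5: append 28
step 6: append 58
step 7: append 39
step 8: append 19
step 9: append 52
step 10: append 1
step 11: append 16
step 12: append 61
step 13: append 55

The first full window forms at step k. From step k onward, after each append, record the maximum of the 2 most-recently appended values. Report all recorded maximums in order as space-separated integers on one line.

Answer: 69 69 65 65 58 58 39 52 52 16 61 61

Derivation:
step 1: append 15 -> window=[15] (not full yet)
step 2: append 69 -> window=[15, 69] -> max=69
step 3: append 12 -> window=[69, 12] -> max=69
step 4: append 65 -> window=[12, 65] -> max=65
step 5: append 28 -> window=[65, 28] -> max=65
step 6: append 58 -> window=[28, 58] -> max=58
step 7: append 39 -> window=[58, 39] -> max=58
step 8: append 19 -> window=[39, 19] -> max=39
step 9: append 52 -> window=[19, 52] -> max=52
step 10: append 1 -> window=[52, 1] -> max=52
step 11: append 16 -> window=[1, 16] -> max=16
step 12: append 61 -> window=[16, 61] -> max=61
step 13: append 55 -> window=[61, 55] -> max=61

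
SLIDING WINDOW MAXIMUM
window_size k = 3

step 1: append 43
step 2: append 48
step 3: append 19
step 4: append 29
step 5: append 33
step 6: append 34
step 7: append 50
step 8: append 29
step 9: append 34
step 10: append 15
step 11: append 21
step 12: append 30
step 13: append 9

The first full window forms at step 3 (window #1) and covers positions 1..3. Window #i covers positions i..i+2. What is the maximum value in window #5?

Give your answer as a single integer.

Answer: 50

Derivation:
step 1: append 43 -> window=[43] (not full yet)
step 2: append 48 -> window=[43, 48] (not full yet)
step 3: append 19 -> window=[43, 48, 19] -> max=48
step 4: append 29 -> window=[48, 19, 29] -> max=48
step 5: append 33 -> window=[19, 29, 33] -> max=33
step 6: append 34 -> window=[29, 33, 34] -> max=34
step 7: append 50 -> window=[33, 34, 50] -> max=50
Window #5 max = 50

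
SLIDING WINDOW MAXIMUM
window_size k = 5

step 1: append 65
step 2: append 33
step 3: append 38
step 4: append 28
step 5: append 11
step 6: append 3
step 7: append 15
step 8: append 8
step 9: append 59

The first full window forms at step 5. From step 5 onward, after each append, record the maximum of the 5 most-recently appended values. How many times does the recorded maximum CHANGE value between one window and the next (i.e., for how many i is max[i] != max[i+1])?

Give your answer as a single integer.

step 1: append 65 -> window=[65] (not full yet)
step 2: append 33 -> window=[65, 33] (not full yet)
step 3: append 38 -> window=[65, 33, 38] (not full yet)
step 4: append 28 -> window=[65, 33, 38, 28] (not full yet)
step 5: append 11 -> window=[65, 33, 38, 28, 11] -> max=65
step 6: append 3 -> window=[33, 38, 28, 11, 3] -> max=38
step 7: append 15 -> window=[38, 28, 11, 3, 15] -> max=38
step 8: append 8 -> window=[28, 11, 3, 15, 8] -> max=28
step 9: append 59 -> window=[11, 3, 15, 8, 59] -> max=59
Recorded maximums: 65 38 38 28 59
Changes between consecutive maximums: 3

Answer: 3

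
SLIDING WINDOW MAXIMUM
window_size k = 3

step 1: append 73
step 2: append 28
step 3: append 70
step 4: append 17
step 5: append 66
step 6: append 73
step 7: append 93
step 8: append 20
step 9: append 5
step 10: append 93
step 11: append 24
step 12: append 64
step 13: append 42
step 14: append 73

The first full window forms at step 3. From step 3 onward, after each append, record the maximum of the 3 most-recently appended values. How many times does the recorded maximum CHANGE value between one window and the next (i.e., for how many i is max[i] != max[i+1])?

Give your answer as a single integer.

step 1: append 73 -> window=[73] (not full yet)
step 2: append 28 -> window=[73, 28] (not full yet)
step 3: append 70 -> window=[73, 28, 70] -> max=73
step 4: append 17 -> window=[28, 70, 17] -> max=70
step 5: append 66 -> window=[70, 17, 66] -> max=70
step 6: append 73 -> window=[17, 66, 73] -> max=73
step 7: append 93 -> window=[66, 73, 93] -> max=93
step 8: append 20 -> window=[73, 93, 20] -> max=93
step 9: append 5 -> window=[93, 20, 5] -> max=93
step 10: append 93 -> window=[20, 5, 93] -> max=93
step 11: append 24 -> window=[5, 93, 24] -> max=93
step 12: append 64 -> window=[93, 24, 64] -> max=93
step 13: append 42 -> window=[24, 64, 42] -> max=64
step 14: append 73 -> window=[64, 42, 73] -> max=73
Recorded maximums: 73 70 70 73 93 93 93 93 93 93 64 73
Changes between consecutive maximums: 5

Answer: 5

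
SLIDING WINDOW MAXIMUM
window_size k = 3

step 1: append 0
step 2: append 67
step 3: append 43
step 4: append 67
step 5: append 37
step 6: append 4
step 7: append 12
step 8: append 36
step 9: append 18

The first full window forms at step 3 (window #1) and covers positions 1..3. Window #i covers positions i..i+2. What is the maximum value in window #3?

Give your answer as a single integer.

step 1: append 0 -> window=[0] (not full yet)
step 2: append 67 -> window=[0, 67] (not full yet)
step 3: append 43 -> window=[0, 67, 43] -> max=67
step 4: append 67 -> window=[67, 43, 67] -> max=67
step 5: append 37 -> window=[43, 67, 37] -> max=67
Window #3 max = 67

Answer: 67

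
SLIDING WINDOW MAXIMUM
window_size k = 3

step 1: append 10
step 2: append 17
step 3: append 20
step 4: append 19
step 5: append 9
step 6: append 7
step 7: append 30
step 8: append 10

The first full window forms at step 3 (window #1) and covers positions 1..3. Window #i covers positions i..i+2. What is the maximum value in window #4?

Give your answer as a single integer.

step 1: append 10 -> window=[10] (not full yet)
step 2: append 17 -> window=[10, 17] (not full yet)
step 3: append 20 -> window=[10, 17, 20] -> max=20
step 4: append 19 -> window=[17, 20, 19] -> max=20
step 5: append 9 -> window=[20, 19, 9] -> max=20
step 6: append 7 -> window=[19, 9, 7] -> max=19
Window #4 max = 19

Answer: 19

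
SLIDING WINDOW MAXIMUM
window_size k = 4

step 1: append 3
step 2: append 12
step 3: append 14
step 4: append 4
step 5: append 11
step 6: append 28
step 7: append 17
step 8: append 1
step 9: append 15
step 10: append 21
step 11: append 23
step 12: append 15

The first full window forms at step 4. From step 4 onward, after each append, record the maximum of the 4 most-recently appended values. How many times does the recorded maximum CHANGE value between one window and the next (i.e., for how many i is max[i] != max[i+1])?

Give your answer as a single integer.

Answer: 3

Derivation:
step 1: append 3 -> window=[3] (not full yet)
step 2: append 12 -> window=[3, 12] (not full yet)
step 3: append 14 -> window=[3, 12, 14] (not full yet)
step 4: append 4 -> window=[3, 12, 14, 4] -> max=14
step 5: append 11 -> window=[12, 14, 4, 11] -> max=14
step 6: append 28 -> window=[14, 4, 11, 28] -> max=28
step 7: append 17 -> window=[4, 11, 28, 17] -> max=28
step 8: append 1 -> window=[11, 28, 17, 1] -> max=28
step 9: append 15 -> window=[28, 17, 1, 15] -> max=28
step 10: append 21 -> window=[17, 1, 15, 21] -> max=21
step 11: append 23 -> window=[1, 15, 21, 23] -> max=23
step 12: append 15 -> window=[15, 21, 23, 15] -> max=23
Recorded maximums: 14 14 28 28 28 28 21 23 23
Changes between consecutive maximums: 3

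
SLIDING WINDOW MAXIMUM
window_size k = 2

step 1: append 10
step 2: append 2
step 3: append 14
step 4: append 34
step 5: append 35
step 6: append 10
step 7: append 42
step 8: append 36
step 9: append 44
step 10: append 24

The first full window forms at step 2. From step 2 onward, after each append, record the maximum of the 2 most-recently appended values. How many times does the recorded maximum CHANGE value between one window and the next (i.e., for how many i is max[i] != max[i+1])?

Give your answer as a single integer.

Answer: 5

Derivation:
step 1: append 10 -> window=[10] (not full yet)
step 2: append 2 -> window=[10, 2] -> max=10
step 3: append 14 -> window=[2, 14] -> max=14
step 4: append 34 -> window=[14, 34] -> max=34
step 5: append 35 -> window=[34, 35] -> max=35
step 6: append 10 -> window=[35, 10] -> max=35
step 7: append 42 -> window=[10, 42] -> max=42
step 8: append 36 -> window=[42, 36] -> max=42
step 9: append 44 -> window=[36, 44] -> max=44
step 10: append 24 -> window=[44, 24] -> max=44
Recorded maximums: 10 14 34 35 35 42 42 44 44
Changes between consecutive maximums: 5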